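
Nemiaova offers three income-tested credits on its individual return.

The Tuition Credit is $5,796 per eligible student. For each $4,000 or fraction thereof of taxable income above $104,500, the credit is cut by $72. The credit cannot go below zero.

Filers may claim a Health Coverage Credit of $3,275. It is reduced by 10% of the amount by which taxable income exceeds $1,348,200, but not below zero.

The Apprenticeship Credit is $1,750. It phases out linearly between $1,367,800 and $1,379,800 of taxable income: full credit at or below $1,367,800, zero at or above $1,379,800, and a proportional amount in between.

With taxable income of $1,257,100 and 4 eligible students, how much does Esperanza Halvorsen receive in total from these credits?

Tuition Credit: base = 4 × $5,796 = $23,184. income exceeds $104,500 by $1,152,600, which is 289 full-or-partial $4,000 increments; reduction = 289 × $72 = $20,808, leaving $2,376.
Health Coverage Credit: $1,257,100 is at or below the $1,348,200 threshold, so the full $3,275 applies.
Apprenticeship Credit: $1,257,100 is at or below the $1,367,800 threshold, so the full $1,750 applies.
Total: $2,376 + $3,275 + $1,750 = $7,401.

$7,401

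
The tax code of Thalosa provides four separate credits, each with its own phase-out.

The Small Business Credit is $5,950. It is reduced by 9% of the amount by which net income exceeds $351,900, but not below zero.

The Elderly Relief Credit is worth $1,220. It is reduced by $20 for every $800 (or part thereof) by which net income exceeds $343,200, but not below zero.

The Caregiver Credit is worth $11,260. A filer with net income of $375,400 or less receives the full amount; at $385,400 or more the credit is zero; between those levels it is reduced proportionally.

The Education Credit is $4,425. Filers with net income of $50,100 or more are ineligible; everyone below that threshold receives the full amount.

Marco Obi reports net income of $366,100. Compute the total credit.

$16,572

Small Business Credit: 9% of the $14,200 excess over $351,900 is $1,278; credit = $5,950 − $1,278 = $4,672.
Elderly Relief Credit: income exceeds $343,200 by $22,900, which is 29 full-or-partial $800 increments; reduction = 29 × $20 = $580, leaving $640.
Caregiver Credit: $366,100 is at or below the $375,400 threshold, so the full $11,260 applies.
Education Credit: $366,100 meets or exceeds the $50,100 cutoff, so the credit is $0.
Total: $4,672 + $640 + $11,260 + $0 = $16,572.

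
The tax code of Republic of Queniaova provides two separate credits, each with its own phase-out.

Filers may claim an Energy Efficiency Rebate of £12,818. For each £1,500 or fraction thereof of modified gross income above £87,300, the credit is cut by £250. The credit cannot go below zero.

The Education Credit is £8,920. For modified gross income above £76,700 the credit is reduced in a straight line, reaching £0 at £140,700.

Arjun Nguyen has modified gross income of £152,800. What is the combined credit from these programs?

£1,818

Energy Efficiency Rebate: income exceeds £87,300 by £65,500, which is 44 full-or-partial £1,500 increments; reduction = 44 × £250 = £11,000, leaving £1,818.
Education Credit: £152,800 is at or above £140,700, so the credit is £0.
Total: £1,818 + £0 = £1,818.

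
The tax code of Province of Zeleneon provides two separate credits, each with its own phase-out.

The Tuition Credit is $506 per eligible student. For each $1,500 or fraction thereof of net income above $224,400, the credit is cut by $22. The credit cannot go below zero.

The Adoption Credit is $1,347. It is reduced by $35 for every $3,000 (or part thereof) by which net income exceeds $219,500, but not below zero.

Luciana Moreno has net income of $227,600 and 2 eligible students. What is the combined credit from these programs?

$2,188

Tuition Credit: base = 2 × $506 = $1,012. income exceeds $224,400 by $3,200, which is 3 full-or-partial $1,500 increments; reduction = 3 × $22 = $66, leaving $946.
Adoption Credit: income exceeds $219,500 by $8,100, which is 3 full-or-partial $3,000 increments; reduction = 3 × $35 = $105, leaving $1,242.
Total: $946 + $1,242 = $2,188.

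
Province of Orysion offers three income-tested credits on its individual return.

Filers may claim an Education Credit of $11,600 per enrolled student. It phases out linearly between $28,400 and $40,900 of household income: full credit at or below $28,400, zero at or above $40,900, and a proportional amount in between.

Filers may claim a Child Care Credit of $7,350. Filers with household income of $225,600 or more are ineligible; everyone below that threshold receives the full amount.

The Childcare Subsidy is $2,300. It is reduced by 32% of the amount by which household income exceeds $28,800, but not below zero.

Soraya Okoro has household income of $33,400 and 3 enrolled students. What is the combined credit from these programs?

$29,058

Education Credit: base = 3 × $11,600 = $34,800. $33,400 is $5,000 into a $12,500 phase-out range, leaving 7,500/12,500 of the credit: $34,800 × 7,500/12,500 = $20,880.
Child Care Credit: $33,400 is below the $225,600 cutoff, so the full $7,350 applies.
Childcare Subsidy: 32% of the $4,600 excess over $28,800 is $1,472; credit = $2,300 − $1,472 = $828.
Total: $20,880 + $7,350 + $828 = $29,058.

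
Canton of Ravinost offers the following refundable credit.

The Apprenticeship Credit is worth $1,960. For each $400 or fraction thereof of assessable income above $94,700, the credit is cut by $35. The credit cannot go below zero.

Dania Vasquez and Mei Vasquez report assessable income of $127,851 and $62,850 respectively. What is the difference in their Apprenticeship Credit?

$1,960

Dania ($127,851): Apprenticeship Credit: income exceeds $94,700 by $33,151 → 83 increments × $35 = $2,905 ≥ base, so the credit is $0.
Mei ($62,850): Apprenticeship Credit: $62,850 is at or below the $94,700 threshold, so the full $1,960 applies.
Difference: |$0 − $1,960| = $1,960.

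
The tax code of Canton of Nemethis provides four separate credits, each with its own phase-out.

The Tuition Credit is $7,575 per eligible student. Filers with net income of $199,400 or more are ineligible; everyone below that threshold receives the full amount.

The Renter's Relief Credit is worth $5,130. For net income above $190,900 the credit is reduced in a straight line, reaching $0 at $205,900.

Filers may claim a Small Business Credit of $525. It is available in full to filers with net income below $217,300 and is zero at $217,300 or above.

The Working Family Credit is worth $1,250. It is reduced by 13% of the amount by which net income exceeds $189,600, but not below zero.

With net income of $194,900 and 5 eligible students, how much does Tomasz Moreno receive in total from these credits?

Tuition Credit: base = 5 × $7,575 = $37,875. $194,900 is below the $199,400 cutoff, so the full $37,875 applies.
Renter's Relief Credit: $194,900 is $4,000 into a $15,000 phase-out range, leaving 11,000/15,000 of the credit: $5,130 × 11,000/15,000 = $3,762.
Small Business Credit: $194,900 is below the $217,300 cutoff, so the full $525 applies.
Working Family Credit: 13% of the $5,300 excess over $189,600 is $689; credit = $1,250 − $689 = $561.
Total: $37,875 + $3,762 + $525 + $561 = $42,723.

$42,723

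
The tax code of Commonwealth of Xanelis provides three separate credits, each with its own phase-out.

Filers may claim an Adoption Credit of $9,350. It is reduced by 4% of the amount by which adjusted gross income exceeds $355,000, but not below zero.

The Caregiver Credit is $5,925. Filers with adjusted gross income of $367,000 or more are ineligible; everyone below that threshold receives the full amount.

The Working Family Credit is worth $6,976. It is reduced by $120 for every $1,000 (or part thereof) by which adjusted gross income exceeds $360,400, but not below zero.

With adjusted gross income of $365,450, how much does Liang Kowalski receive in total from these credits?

Adoption Credit: 4% of the $10,450 excess over $355,000 is $418; credit = $9,350 − $418 = $8,932.
Caregiver Credit: $365,450 is below the $367,000 cutoff, so the full $5,925 applies.
Working Family Credit: income exceeds $360,400 by $5,050, which is 6 full-or-partial $1,000 increments; reduction = 6 × $120 = $720, leaving $6,256.
Total: $8,932 + $5,925 + $6,256 = $21,113.

$21,113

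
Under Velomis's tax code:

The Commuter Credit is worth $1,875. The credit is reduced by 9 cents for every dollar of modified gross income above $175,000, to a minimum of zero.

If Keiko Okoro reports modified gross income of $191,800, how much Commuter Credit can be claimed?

Commuter Credit: 9% of the $16,800 excess over $175,000 is $1,512; credit = $1,875 − $1,512 = $363.

$363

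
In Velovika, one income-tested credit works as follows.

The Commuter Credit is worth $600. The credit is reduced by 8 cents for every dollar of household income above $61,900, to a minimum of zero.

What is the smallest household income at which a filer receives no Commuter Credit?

The credit falls by 8% of each dollar above $61,900, so it reaches zero when the excess is $600 / 8% = $7,500: income = $61,900 + $7,500 = $69,400.

$69,400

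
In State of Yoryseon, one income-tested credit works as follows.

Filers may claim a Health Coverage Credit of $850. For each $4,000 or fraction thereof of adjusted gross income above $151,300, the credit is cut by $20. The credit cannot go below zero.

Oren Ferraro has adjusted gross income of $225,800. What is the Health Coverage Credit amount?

Health Coverage Credit: income exceeds $151,300 by $74,500, which is 19 full-or-partial $4,000 increments; reduction = 19 × $20 = $380, leaving $470.

$470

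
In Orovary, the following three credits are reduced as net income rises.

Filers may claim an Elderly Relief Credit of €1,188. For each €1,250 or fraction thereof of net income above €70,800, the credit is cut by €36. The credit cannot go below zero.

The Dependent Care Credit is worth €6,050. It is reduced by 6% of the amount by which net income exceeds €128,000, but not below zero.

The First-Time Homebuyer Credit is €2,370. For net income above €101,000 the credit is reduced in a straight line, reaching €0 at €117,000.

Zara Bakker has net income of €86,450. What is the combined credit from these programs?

€9,140

Elderly Relief Credit: income exceeds €70,800 by €15,650, which is 13 full-or-partial €1,250 increments; reduction = 13 × €36 = €468, leaving €720.
Dependent Care Credit: €86,450 is at or below the €128,000 threshold, so the full €6,050 applies.
First-Time Homebuyer Credit: €86,450 is at or below the €101,000 threshold, so the full €2,370 applies.
Total: €720 + €6,050 + €2,370 = €9,140.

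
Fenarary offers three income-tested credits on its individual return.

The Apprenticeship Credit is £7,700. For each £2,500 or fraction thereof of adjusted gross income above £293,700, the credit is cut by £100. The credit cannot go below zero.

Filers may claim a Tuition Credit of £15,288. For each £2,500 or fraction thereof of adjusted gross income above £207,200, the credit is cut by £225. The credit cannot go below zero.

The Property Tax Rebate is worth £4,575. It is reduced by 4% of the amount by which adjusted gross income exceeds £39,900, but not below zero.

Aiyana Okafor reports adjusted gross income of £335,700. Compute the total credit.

£9,588

Apprenticeship Credit: income exceeds £293,700 by £42,000, which is 17 full-or-partial £2,500 increments; reduction = 17 × £100 = £1,700, leaving £6,000.
Tuition Credit: income exceeds £207,200 by £128,500, which is 52 full-or-partial £2,500 increments; reduction = 52 × £225 = £11,700, leaving £3,588.
Property Tax Rebate: 4% of the £295,800 excess over £39,900 is £11,832 ≥ base, so the credit is £0.
Total: £6,000 + £3,588 + £0 = £9,588.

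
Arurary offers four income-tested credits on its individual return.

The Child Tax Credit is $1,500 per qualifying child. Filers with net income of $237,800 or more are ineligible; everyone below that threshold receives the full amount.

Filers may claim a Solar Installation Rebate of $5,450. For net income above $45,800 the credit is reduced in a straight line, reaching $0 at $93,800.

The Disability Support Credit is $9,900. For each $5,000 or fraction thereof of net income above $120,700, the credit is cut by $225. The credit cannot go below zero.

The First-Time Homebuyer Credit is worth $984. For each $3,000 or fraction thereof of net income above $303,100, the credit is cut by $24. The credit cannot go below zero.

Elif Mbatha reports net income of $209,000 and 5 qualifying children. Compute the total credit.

Child Tax Credit: base = 5 × $1,500 = $7,500. $209,000 is below the $237,800 cutoff, so the full $7,500 applies.
Solar Installation Rebate: $209,000 is at or above $93,800, so the credit is $0.
Disability Support Credit: income exceeds $120,700 by $88,300, which is 18 full-or-partial $5,000 increments; reduction = 18 × $225 = $4,050, leaving $5,850.
First-Time Homebuyer Credit: $209,000 is at or below the $303,100 threshold, so the full $984 applies.
Total: $7,500 + $0 + $5,850 + $984 = $14,334.

$14,334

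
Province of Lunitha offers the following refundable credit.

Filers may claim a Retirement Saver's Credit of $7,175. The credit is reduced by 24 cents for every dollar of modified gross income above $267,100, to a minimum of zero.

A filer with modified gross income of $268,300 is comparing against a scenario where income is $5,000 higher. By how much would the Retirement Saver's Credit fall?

$1,200

At $268,300 — 24% of the $1,200 excess over $267,100 is $288; credit = $7,175 − $288 = $6,887.
At $273,300 — 24% of the $6,200 excess over $267,100 is $1,488; credit = $7,175 − $1,488 = $5,687.
Lost: $6,887 − $5,687 = $1,200.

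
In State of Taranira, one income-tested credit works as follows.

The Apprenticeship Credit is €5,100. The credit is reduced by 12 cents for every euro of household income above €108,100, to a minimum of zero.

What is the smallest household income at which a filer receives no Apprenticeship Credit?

The credit falls by 12% of each euro above €108,100, so it reaches zero when the excess is €5,100 / 12% = €42,500: income = €108,100 + €42,500 = €150,600.

€150,600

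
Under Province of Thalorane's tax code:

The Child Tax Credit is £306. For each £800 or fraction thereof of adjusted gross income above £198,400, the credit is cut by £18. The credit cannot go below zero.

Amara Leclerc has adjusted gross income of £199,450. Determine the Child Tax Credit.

Child Tax Credit: income exceeds £198,400 by £1,050, which is 2 full-or-partial £800 increments; reduction = 2 × £18 = £36, leaving £270.

£270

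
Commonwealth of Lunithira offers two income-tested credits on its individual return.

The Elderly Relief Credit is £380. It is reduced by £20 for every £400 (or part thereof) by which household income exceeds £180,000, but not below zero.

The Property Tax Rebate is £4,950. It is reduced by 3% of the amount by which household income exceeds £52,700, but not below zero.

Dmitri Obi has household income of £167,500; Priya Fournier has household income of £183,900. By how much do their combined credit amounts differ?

£692

Dmitri (£167,500): Elderly Relief Credit: £167,500 is at or below the £180,000 threshold, so the full £380 applies. Property Tax Rebate: 3% of the £114,800 excess over £52,700 is £3,444; credit = £4,950 − £3,444 = £1,506. total £380 + £1,506 = £1,886
Priya (£183,900): Elderly Relief Credit: income exceeds £180,000 by £3,900, which is 10 full-or-partial £400 increments; reduction = 10 × £20 = £200, leaving £180. Property Tax Rebate: 3% of the £131,200 excess over £52,700 is £3,936; credit = £4,950 − £3,936 = £1,014. total £180 + £1,014 = £1,194
Difference: |£1,886 − £1,194| = £692.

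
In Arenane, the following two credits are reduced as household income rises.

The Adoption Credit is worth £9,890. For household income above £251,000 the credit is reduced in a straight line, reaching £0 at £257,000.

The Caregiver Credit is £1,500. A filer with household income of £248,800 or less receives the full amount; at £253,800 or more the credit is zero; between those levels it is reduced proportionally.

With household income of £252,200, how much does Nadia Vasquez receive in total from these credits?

Adoption Credit: £252,200 is £1,200 into a £6,000 phase-out range, leaving 4,800/6,000 of the credit: £9,890 × 4,800/6,000 = £7,912.
Caregiver Credit: £252,200 is £3,400 into a £5,000 phase-out range, leaving 1,600/5,000 of the credit: £1,500 × 1,600/5,000 = £480.
Total: £7,912 + £480 = £8,392.

£8,392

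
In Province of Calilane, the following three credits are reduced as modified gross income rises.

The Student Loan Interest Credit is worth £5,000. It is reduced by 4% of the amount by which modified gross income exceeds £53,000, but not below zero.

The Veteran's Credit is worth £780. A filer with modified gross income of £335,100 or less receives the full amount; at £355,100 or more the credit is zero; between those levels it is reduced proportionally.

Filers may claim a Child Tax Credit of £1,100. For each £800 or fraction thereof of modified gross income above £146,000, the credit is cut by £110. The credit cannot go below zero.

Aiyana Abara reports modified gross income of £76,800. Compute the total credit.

£5,928

Student Loan Interest Credit: 4% of the £23,800 excess over £53,000 is £952; credit = £5,000 − £952 = £4,048.
Veteran's Credit: £76,800 is at or below the £335,100 threshold, so the full £780 applies.
Child Tax Credit: £76,800 is at or below the £146,000 threshold, so the full £1,100 applies.
Total: £4,048 + £780 + £1,100 = £5,928.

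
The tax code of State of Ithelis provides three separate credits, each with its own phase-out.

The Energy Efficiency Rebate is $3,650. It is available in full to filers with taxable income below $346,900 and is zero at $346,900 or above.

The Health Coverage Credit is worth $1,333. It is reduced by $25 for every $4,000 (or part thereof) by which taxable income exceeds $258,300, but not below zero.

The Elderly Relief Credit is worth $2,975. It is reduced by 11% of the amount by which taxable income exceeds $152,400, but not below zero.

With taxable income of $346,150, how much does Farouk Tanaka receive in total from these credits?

Energy Efficiency Rebate: $346,150 is below the $346,900 cutoff, so the full $3,650 applies.
Health Coverage Credit: income exceeds $258,300 by $87,850, which is 22 full-or-partial $4,000 increments; reduction = 22 × $25 = $550, leaving $783.
Elderly Relief Credit: 11% of the $193,750 excess over $152,400 is $21,312.50 ≥ base, so the credit is $0.
Total: $3,650 + $783 + $0 = $4,433.

$4,433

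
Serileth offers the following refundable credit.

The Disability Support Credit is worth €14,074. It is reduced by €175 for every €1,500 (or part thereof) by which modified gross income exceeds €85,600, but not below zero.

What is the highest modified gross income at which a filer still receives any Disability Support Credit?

After 80 increments the reduction is 80 × €175 = €14,000, leaving €74; one more increment wipes it out. Increment 80 ends at excess 80 × €1,500 = €120,000, so the highest qualifying income is €85,600 + €120,000 = €205,600.

€205,600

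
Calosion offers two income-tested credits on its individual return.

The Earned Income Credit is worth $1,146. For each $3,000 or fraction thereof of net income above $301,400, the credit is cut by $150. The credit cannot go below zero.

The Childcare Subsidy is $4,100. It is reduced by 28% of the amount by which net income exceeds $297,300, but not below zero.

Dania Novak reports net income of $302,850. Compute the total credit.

$3,542

Earned Income Credit: income exceeds $301,400 by $1,450, which is 1 full-or-partial $3,000 increment; reduction = 1 × $150 = $150, leaving $996.
Childcare Subsidy: 28% of the $5,550 excess over $297,300 is $1,554; credit = $4,100 − $1,554 = $2,546.
Total: $996 + $2,546 = $3,542.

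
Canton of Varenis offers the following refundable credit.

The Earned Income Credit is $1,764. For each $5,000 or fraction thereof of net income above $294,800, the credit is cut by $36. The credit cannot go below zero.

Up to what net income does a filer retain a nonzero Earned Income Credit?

After 48 increments the reduction is 48 × $36 = $1,728, leaving $36; one more increment wipes it out. Increment 48 ends at excess 48 × $5,000 = $240,000, so the highest qualifying income is $294,800 + $240,000 = $534,800.

$534,800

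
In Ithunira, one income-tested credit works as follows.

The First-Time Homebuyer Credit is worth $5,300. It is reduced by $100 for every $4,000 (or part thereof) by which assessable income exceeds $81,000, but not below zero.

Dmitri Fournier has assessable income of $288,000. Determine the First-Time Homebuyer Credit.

$100

First-Time Homebuyer Credit: income exceeds $81,000 by $207,000, which is 52 full-or-partial $4,000 increments; reduction = 52 × $100 = $5,200, leaving $100.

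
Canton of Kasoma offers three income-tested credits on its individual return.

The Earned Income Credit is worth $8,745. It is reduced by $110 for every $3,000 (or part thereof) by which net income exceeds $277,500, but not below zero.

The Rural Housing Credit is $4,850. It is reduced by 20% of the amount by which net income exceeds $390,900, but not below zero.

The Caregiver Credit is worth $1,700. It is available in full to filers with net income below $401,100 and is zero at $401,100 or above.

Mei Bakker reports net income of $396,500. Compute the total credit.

$9,775

Earned Income Credit: income exceeds $277,500 by $119,000, which is 40 full-or-partial $3,000 increments; reduction = 40 × $110 = $4,400, leaving $4,345.
Rural Housing Credit: 20% of the $5,600 excess over $390,900 is $1,120; credit = $4,850 − $1,120 = $3,730.
Caregiver Credit: $396,500 is below the $401,100 cutoff, so the full $1,700 applies.
Total: $4,345 + $3,730 + $1,700 = $9,775.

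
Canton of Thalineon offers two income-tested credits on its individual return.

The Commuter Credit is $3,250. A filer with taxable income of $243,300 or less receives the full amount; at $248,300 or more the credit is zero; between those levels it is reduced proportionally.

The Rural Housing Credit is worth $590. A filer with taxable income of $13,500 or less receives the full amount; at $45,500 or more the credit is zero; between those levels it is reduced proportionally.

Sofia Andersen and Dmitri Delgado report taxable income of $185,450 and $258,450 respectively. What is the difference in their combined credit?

Sofia ($185,450): Commuter Credit: $185,450 is at or below the $243,300 threshold, so the full $3,250 applies. Rural Housing Credit: $185,450 is at or above $45,500, so the credit is $0. total $3,250 + $0 = $3,250
Dmitri ($258,450): Commuter Credit: $258,450 is at or above $248,300, so the credit is $0. Rural Housing Credit: $258,450 is at or above $45,500, so the credit is $0. total $0 + $0 = $0
Difference: |$3,250 − $0| = $3,250.

$3,250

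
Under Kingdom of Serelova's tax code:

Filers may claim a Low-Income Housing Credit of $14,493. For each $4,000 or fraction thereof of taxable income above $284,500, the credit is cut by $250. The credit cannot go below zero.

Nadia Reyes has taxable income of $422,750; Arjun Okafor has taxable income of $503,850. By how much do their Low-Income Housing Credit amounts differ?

Nadia ($422,750): Low-Income Housing Credit: income exceeds $284,500 by $138,250, which is 35 full-or-partial $4,000 increments; reduction = 35 × $250 = $8,750, leaving $5,743.
Arjun ($503,850): Low-Income Housing Credit: income exceeds $284,500 by $219,350, which is 55 full-or-partial $4,000 increments; reduction = 55 × $250 = $13,750, leaving $743.
Difference: |$5,743 − $743| = $5,000.

$5,000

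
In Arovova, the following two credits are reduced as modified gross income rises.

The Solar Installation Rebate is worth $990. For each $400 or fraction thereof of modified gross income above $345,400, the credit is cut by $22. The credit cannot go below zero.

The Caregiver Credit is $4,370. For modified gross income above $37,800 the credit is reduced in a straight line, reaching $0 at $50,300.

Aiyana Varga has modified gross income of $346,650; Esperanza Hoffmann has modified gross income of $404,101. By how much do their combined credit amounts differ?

$902

Aiyana ($346,650): Solar Installation Rebate: income exceeds $345,400 by $1,250, which is 4 full-or-partial $400 increments; reduction = 4 × $22 = $88, leaving $902. Caregiver Credit: $346,650 is at or above $50,300, so the credit is $0. total $902 + $0 = $902
Esperanza ($404,101): Solar Installation Rebate: income exceeds $345,400 by $58,701 → 147 increments × $22 = $3,234 ≥ base, so the credit is $0. Caregiver Credit: $404,101 is at or above $50,300, so the credit is $0. total $0 + $0 = $0
Difference: |$902 − $0| = $902.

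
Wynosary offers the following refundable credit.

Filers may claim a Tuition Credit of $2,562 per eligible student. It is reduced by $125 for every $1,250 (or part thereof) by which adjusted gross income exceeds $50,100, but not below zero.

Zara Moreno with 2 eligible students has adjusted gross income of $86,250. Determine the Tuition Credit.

$1,499

Tuition Credit: base = 2 × $2,562 = $5,124. income exceeds $50,100 by $36,150, which is 29 full-or-partial $1,250 increments; reduction = 29 × $125 = $3,625, leaving $1,499.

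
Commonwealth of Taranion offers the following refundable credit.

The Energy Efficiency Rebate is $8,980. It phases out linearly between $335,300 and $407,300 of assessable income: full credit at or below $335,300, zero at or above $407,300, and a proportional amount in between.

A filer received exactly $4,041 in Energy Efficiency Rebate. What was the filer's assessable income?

$374,900

$4,041 is 4,041/8,980 of the full $8,980, so 4,939/8,980 of the $72,000 range has been used: income = $335,300 + $72,000 × 4,939/8,980 = $374,900.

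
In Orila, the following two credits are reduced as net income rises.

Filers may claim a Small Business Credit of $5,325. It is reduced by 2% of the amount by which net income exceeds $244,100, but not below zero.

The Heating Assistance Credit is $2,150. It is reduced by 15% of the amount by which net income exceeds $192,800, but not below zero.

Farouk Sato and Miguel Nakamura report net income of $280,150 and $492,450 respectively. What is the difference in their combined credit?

$4,246

Farouk ($280,150): Small Business Credit: 2% of the $36,050 excess over $244,100 is $721; credit = $5,325 − $721 = $4,604. Heating Assistance Credit: 15% of the $87,350 excess over $192,800 is $13,102.50 ≥ base, so the credit is $0. total $4,604 + $0 = $4,604
Miguel ($492,450): Small Business Credit: 2% of the $248,350 excess over $244,100 is $4,967; credit = $5,325 − $4,967 = $358. Heating Assistance Credit: 15% of the $299,650 excess over $192,800 is $44,947.50 ≥ base, so the credit is $0. total $358 + $0 = $358
Difference: |$4,604 − $358| = $4,246.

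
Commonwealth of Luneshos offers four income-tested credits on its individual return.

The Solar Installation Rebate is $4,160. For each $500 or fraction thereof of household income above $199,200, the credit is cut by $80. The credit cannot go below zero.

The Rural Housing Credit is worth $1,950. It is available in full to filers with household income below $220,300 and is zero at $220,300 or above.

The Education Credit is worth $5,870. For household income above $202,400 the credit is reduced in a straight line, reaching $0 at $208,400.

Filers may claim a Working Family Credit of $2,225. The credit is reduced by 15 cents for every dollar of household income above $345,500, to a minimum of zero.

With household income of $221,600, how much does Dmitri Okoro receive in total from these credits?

Solar Installation Rebate: income exceeds $199,200 by $22,400, which is 45 full-or-partial $500 increments; reduction = 45 × $80 = $3,600, leaving $560.
Rural Housing Credit: $221,600 meets or exceeds the $220,300 cutoff, so the credit is $0.
Education Credit: $221,600 is at or above $208,400, so the credit is $0.
Working Family Credit: $221,600 is at or below the $345,500 threshold, so the full $2,225 applies.
Total: $560 + $0 + $0 + $2,225 = $2,785.

$2,785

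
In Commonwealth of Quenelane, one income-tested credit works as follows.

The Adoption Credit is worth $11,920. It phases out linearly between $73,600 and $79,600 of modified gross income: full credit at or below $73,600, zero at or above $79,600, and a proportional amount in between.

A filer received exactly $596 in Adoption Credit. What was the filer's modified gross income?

$596 is 596/11,920 of the full $11,920, so 11,324/11,920 of the $6,000 range has been used: income = $73,600 + $6,000 × 11,324/11,920 = $79,300.

$79,300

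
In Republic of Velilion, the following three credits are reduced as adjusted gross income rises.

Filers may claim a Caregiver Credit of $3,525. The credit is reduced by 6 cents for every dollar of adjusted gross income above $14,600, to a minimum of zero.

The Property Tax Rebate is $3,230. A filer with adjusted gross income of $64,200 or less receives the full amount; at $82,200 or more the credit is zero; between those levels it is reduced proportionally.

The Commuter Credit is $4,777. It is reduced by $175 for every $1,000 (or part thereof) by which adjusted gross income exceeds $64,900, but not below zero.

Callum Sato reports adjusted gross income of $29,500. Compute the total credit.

Caregiver Credit: 6% of the $14,900 excess over $14,600 is $894; credit = $3,525 − $894 = $2,631.
Property Tax Rebate: $29,500 is at or below the $64,200 threshold, so the full $3,230 applies.
Commuter Credit: $29,500 is at or below the $64,900 threshold, so the full $4,777 applies.
Total: $2,631 + $3,230 + $4,777 = $10,638.

$10,638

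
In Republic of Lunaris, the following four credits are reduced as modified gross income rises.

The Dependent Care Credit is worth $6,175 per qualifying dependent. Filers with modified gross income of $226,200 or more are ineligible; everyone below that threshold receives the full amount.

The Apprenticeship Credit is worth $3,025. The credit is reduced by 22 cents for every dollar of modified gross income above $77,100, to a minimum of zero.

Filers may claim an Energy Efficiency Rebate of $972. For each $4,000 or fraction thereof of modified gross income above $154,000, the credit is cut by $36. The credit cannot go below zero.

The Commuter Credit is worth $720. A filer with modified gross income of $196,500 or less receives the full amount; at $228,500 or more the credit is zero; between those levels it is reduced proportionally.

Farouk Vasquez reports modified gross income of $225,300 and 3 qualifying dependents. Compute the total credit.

$18,921

Dependent Care Credit: base = 3 × $6,175 = $18,525. $225,300 is below the $226,200 cutoff, so the full $18,525 applies.
Apprenticeship Credit: 22% of the $148,200 excess over $77,100 is $32,604 ≥ base, so the credit is $0.
Energy Efficiency Rebate: income exceeds $154,000 by $71,300, which is 18 full-or-partial $4,000 increments; reduction = 18 × $36 = $648, leaving $324.
Commuter Credit: $225,300 is $28,800 into a $32,000 phase-out range, leaving 3,200/32,000 of the credit: $720 × 3,200/32,000 = $72.
Total: $18,525 + $0 + $324 + $72 = $18,921.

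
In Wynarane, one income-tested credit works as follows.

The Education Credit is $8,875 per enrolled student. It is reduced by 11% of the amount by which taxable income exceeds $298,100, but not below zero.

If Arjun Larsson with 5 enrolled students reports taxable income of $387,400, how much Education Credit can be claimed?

$34,552

Education Credit: base = 5 × $8,875 = $44,375. 11% of the $89,300 excess over $298,100 is $9,823; credit = $44,375 − $9,823 = $34,552.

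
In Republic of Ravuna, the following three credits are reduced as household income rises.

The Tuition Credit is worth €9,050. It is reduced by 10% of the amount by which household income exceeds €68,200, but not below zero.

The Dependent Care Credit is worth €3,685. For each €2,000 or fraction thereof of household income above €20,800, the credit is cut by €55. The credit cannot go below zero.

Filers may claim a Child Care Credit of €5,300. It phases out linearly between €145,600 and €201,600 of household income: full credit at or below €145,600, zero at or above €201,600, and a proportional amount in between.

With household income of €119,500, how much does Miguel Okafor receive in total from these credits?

Tuition Credit: 10% of the €51,300 excess over €68,200 is €5,130; credit = €9,050 − €5,130 = €3,920.
Dependent Care Credit: income exceeds €20,800 by €98,700, which is 50 full-or-partial €2,000 increments; reduction = 50 × €55 = €2,750, leaving €935.
Child Care Credit: €119,500 is at or below the €145,600 threshold, so the full €5,300 applies.
Total: €3,920 + €935 + €5,300 = €10,155.

€10,155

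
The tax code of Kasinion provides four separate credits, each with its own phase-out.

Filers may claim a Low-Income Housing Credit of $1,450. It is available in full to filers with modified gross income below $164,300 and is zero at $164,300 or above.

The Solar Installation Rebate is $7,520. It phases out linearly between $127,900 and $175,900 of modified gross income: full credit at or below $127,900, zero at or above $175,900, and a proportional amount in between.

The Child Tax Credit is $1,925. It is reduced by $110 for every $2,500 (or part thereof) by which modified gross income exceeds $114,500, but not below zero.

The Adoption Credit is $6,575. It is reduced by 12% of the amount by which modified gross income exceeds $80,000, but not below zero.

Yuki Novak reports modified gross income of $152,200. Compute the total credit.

$5,328

Low-Income Housing Credit: $152,200 is below the $164,300 cutoff, so the full $1,450 applies.
Solar Installation Rebate: $152,200 is $24,300 into a $48,000 phase-out range, leaving 23,700/48,000 of the credit: $7,520 × 23,700/48,000 = $3,713.
Child Tax Credit: income exceeds $114,500 by $37,700, which is 16 full-or-partial $2,500 increments; reduction = 16 × $110 = $1,760, leaving $165.
Adoption Credit: 12% of the $72,200 excess over $80,000 is $8,664 ≥ base, so the credit is $0.
Total: $1,450 + $3,713 + $165 + $0 = $5,328.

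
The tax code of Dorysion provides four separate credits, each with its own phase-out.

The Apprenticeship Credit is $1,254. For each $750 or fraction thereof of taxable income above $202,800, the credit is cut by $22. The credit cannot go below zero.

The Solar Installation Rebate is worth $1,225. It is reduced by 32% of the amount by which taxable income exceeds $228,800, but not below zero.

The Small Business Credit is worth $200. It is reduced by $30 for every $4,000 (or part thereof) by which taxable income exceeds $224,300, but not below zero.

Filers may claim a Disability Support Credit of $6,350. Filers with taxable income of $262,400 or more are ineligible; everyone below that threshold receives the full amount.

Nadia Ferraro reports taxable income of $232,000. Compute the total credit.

$7,087

Apprenticeship Credit: income exceeds $202,800 by $29,200, which is 39 full-or-partial $750 increments; reduction = 39 × $22 = $858, leaving $396.
Solar Installation Rebate: 32% of the $3,200 excess over $228,800 is $1,024; credit = $1,225 − $1,024 = $201.
Small Business Credit: income exceeds $224,300 by $7,700, which is 2 full-or-partial $4,000 increments; reduction = 2 × $30 = $60, leaving $140.
Disability Support Credit: $232,000 is below the $262,400 cutoff, so the full $6,350 applies.
Total: $396 + $201 + $140 + $6,350 = $7,087.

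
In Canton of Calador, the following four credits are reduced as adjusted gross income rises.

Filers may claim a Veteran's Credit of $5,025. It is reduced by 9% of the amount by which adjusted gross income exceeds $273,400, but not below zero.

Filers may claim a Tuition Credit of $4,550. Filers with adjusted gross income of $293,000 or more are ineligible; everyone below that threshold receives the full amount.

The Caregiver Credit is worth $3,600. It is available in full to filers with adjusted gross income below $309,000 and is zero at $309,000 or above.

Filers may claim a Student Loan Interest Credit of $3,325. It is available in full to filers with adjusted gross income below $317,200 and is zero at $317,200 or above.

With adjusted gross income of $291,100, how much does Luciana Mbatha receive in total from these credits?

Veteran's Credit: 9% of the $17,700 excess over $273,400 is $1,593; credit = $5,025 − $1,593 = $3,432.
Tuition Credit: $291,100 is below the $293,000 cutoff, so the full $4,550 applies.
Caregiver Credit: $291,100 is below the $309,000 cutoff, so the full $3,600 applies.
Student Loan Interest Credit: $291,100 is below the $317,200 cutoff, so the full $3,325 applies.
Total: $3,432 + $4,550 + $3,600 + $3,325 = $14,907.

$14,907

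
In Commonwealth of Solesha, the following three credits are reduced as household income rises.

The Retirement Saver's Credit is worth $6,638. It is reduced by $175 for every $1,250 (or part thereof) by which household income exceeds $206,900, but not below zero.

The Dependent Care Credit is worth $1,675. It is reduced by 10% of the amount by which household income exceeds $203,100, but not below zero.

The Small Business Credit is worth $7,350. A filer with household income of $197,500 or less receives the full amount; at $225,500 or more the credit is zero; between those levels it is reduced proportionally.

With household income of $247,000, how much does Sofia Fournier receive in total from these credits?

Retirement Saver's Credit: income exceeds $206,900 by $40,100, which is 33 full-or-partial $1,250 increments; reduction = 33 × $175 = $5,775, leaving $863.
Dependent Care Credit: 10% of the $43,900 excess over $203,100 is $4,390 ≥ base, so the credit is $0.
Small Business Credit: $247,000 is at or above $225,500, so the credit is $0.
Total: $863 + $0 + $0 = $863.

$863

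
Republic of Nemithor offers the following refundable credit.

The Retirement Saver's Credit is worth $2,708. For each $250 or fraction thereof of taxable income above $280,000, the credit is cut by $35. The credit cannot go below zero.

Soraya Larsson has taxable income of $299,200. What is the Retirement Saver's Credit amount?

Retirement Saver's Credit: income exceeds $280,000 by $19,200, which is 77 full-or-partial $250 increments; reduction = 77 × $35 = $2,695, leaving $13.

$13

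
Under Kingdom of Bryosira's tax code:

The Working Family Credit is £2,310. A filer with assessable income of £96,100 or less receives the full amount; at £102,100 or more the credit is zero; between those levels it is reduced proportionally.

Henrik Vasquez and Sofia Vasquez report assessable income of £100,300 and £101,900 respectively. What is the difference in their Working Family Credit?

Henrik (£100,300): Working Family Credit: £100,300 is £4,200 into a £6,000 phase-out range, leaving 1,800/6,000 of the credit: £2,310 × 1,800/6,000 = £693.
Sofia (£101,900): Working Family Credit: £101,900 is £5,800 into a £6,000 phase-out range, leaving 200/6,000 of the credit: £2,310 × 200/6,000 = £77.
Difference: |£693 − £77| = £616.

£616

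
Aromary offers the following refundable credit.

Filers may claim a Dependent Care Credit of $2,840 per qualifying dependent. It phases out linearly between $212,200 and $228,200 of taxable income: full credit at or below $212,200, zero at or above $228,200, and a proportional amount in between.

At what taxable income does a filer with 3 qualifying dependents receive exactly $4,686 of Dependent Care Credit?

$219,400

Full credit = 3 × $2,840 = $8,520.
$4,686 is 4,686/8,520 of the full $8,520, so 3,834/8,520 of the $16,000 range has been used: income = $212,200 + $16,000 × 3,834/8,520 = $219,400.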